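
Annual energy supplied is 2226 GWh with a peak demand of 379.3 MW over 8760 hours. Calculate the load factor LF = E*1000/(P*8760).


LF = 2226 * 1000 / (379.3 * 8760) = 0.6699


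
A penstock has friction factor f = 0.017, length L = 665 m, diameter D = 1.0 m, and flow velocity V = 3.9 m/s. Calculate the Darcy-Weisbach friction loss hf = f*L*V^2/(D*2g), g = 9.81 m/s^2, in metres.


hf = 0.017 * 665 * 3.9^2 / (1.0 * 2 * 9.81) = 8.7640 m


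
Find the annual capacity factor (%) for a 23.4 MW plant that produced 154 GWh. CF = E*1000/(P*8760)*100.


CF = 154 * 1000 / (23.4 * 8760) * 100 = 75.1278 %


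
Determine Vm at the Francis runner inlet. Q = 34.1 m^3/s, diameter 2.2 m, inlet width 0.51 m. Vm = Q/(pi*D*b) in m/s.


Vm = 34.1 / (pi * 2.2 * 0.51) = 9.6741 m/s


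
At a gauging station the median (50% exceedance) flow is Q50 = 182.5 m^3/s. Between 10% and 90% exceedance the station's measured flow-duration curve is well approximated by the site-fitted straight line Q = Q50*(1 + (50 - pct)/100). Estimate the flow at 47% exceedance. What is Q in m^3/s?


Q = 182.5 * (1 + (50 - 47)/100) = 187.9750 m^3/s


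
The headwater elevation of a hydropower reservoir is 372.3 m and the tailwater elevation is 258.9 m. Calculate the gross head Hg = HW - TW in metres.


Hg = 372.3 - 258.9 = 113.4000 m


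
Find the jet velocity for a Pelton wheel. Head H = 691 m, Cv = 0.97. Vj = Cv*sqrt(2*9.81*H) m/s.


Vj = 0.97 * sqrt(2*9.81*691) = 112.9432 m/s


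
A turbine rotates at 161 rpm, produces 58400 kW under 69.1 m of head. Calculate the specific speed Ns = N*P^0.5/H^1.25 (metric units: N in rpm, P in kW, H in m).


Ns = 161 * 58400^0.5 / 69.1^1.25 = 195.2921


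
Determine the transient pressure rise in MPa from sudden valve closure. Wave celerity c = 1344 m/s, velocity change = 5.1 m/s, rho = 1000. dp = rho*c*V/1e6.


dp = 1000 * 1344 * 5.1 / 1e6 = 6.8544 MPa


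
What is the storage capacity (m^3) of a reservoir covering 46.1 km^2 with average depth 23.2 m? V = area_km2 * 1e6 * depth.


V = 46.1 * 1e6 * 23.2 = 1.0695e+09 m^3


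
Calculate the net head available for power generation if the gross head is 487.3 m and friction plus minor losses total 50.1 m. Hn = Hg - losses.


Hn = 487.3 - 50.1 = 437.2000 m


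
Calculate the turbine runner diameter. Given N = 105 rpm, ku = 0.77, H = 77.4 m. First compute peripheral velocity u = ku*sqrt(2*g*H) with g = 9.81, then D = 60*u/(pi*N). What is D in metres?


u = 0.77 * sqrt(2*9.81*77.4) = 30.0062 m/s
D = 60 * 30.0062 / (pi * 105) = 5.4579 m


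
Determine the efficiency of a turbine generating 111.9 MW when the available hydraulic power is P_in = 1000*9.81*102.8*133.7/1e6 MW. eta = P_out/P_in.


P_in = 1000 * 9.81 * 102.8 * 133.7 / 1e6 = 134.8322 MW
eta = 111.9 / 134.8322 = 0.8299


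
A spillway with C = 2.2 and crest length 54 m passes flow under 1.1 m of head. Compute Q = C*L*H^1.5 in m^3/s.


Q = 2.2 * 54 * 1.1^1.5 = 137.0583 m^3/s


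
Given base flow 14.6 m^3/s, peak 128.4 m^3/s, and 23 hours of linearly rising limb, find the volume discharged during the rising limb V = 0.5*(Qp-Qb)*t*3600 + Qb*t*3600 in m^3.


V = 0.5*(128.4 - 14.6)*23*3600 + 14.6*23*3600 = 5.9202e+06 m^3


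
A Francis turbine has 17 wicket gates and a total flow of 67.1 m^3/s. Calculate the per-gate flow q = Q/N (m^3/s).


q = 67.1 / 17 = 3.9471 m^3/s


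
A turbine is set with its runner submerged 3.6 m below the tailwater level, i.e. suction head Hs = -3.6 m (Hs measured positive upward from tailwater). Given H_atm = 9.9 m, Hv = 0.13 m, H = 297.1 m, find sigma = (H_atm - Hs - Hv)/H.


sigma = (9.9 - (-3.6) - 0.13) / 297.1 = 0.0450


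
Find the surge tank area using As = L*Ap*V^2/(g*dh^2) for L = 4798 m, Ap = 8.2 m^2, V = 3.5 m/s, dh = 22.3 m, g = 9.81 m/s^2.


As = 4798 * 8.2 * 3.5^2 / (9.81 * 22.3^2) = 98.7942 m^2


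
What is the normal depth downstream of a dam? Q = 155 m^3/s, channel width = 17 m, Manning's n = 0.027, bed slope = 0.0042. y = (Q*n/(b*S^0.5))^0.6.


y = (155 * 0.027 / (17 * 0.0042^0.5))^0.6 = 2.2273 m


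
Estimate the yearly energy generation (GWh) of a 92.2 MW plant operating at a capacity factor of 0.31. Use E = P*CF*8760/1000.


E = 92.2 * 0.31 * 8760 / 1000 = 250.3783 GWh


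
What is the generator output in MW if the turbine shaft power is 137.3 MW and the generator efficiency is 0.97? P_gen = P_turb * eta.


P_gen = 137.3 * 0.97 = 133.1810 MW


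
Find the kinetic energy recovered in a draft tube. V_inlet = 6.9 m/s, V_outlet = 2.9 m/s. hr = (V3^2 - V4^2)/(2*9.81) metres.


hr = (6.9^2 - 2.9^2) / (2*9.81) = 1.9980 m


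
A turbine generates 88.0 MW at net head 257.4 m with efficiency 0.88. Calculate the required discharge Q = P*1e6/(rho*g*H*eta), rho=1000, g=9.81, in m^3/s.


Q = 88.0 * 1e6 / (1000 * 9.81 * 257.4 * 0.88) = 39.6025 m^3/s


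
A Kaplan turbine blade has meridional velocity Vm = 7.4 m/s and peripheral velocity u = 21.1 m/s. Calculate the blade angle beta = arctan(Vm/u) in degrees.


beta = arctan(7.4 / 21.1) = 19.3263 degrees


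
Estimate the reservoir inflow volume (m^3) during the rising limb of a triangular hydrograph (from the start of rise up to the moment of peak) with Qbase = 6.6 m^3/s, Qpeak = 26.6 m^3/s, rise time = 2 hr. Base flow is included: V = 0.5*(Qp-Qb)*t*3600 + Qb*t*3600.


V = 0.5*(26.6 - 6.6)*2*3600 + 6.6*2*3600 = 119520.0000 m^3


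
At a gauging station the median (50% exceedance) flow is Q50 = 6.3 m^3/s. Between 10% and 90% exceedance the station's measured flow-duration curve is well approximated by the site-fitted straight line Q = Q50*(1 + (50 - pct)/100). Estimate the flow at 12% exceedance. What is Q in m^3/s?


Q = 6.3 * (1 + (50 - 12)/100) = 8.6940 m^3/s


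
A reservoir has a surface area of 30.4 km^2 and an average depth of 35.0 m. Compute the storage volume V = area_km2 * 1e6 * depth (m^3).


V = 30.4 * 1e6 * 35.0 = 1.0640e+09 m^3


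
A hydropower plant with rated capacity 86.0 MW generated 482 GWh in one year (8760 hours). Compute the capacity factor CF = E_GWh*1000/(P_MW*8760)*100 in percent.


CF = 482 * 1000 / (86.0 * 8760) * 100 = 63.9800 %


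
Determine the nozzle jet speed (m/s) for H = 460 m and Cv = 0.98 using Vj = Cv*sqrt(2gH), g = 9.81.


Vj = 0.98 * sqrt(2*9.81*460) = 93.1010 m/s


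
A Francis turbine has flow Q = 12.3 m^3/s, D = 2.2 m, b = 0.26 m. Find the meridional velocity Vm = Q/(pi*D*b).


Vm = 12.3 / (pi * 2.2 * 0.26) = 6.8448 m/s


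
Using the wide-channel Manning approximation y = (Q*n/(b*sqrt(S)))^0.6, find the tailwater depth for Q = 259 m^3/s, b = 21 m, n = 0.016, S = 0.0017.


y = (259 * 0.016 / (21 * 0.0017^0.5))^0.6 = 2.5585 m


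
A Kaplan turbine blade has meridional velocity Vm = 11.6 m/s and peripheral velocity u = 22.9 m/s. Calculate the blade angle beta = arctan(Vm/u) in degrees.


beta = arctan(11.6 / 22.9) = 26.8645 degrees


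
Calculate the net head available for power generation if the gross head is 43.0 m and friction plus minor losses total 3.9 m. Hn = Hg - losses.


Hn = 43.0 - 3.9 = 39.1000 m


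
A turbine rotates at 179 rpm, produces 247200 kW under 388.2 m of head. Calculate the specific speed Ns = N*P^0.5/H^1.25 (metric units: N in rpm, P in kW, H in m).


Ns = 179 * 247200^0.5 / 388.2^1.25 = 51.6485


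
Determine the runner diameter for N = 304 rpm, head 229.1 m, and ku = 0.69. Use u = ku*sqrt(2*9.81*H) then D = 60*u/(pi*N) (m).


u = 0.69 * sqrt(2*9.81*229.1) = 46.2606 m/s
D = 60 * 46.2606 / (pi * 304) = 2.9063 m


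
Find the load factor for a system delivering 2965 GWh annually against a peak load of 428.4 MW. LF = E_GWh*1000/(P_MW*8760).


LF = 2965 * 1000 / (428.4 * 8760) = 0.7901


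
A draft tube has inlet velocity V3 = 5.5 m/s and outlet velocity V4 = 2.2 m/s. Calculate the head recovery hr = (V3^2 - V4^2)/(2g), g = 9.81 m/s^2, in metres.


hr = (5.5^2 - 2.2^2) / (2*9.81) = 1.2951 m


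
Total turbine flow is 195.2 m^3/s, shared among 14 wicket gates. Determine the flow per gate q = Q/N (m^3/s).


q = 195.2 / 14 = 13.9429 m^3/s


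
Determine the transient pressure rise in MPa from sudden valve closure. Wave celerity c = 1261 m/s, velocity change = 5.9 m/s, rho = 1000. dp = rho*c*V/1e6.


dp = 1000 * 1261 * 5.9 / 1e6 = 7.4399 MPa


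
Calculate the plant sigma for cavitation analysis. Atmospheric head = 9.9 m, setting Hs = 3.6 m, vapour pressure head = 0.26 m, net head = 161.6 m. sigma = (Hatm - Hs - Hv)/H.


sigma = (9.9 - 3.6 - 0.26) / 161.6 = 0.0374


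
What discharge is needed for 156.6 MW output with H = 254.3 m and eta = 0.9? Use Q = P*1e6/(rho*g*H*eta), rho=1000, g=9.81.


Q = 156.6 * 1e6 / (1000 * 9.81 * 254.3 * 0.9) = 69.7483 m^3/s


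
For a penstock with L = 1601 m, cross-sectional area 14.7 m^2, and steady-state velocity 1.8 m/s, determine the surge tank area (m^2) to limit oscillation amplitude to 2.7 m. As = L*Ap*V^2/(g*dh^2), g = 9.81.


As = 1601 * 14.7 * 1.8^2 / (9.81 * 2.7^2) = 1066.2453 m^2


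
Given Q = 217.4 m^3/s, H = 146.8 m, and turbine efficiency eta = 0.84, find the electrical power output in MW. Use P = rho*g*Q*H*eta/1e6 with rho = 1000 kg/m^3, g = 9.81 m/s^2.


P = 1000 * 9.81 * 217.4 * 146.8 * 0.84 / 1e6 = 262.9868 MW


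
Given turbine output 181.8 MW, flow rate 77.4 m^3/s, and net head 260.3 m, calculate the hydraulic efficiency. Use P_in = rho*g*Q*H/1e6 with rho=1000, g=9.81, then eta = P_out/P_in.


P_in = 1000 * 9.81 * 77.4 * 260.3 / 1e6 = 197.6442 MW
eta = 181.8 / 197.6442 = 0.9198


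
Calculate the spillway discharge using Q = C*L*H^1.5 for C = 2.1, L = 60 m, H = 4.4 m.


Q = 2.1 * 60 * 4.4^1.5 = 1162.9193 m^3/s


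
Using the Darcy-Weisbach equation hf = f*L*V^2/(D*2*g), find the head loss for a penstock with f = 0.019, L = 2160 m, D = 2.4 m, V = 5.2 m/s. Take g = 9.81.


hf = 0.019 * 2160 * 5.2^2 / (2.4 * 2 * 9.81) = 23.5670 m


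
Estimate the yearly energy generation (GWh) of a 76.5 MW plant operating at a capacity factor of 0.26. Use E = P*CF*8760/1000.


E = 76.5 * 0.26 * 8760 / 1000 = 174.2364 GWh


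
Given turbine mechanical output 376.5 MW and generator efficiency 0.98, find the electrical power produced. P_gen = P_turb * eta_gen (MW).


P_gen = 376.5 * 0.98 = 368.9700 MW


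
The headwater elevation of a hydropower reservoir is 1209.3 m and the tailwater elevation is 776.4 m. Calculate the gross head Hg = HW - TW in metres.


Hg = 1209.3 - 776.4 = 432.9000 m


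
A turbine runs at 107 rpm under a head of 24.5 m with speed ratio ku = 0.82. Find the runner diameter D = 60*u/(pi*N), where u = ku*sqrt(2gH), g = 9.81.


u = 0.82 * sqrt(2*9.81*24.5) = 17.9782 m/s
D = 60 * 17.9782 / (pi * 107) = 3.2090 m


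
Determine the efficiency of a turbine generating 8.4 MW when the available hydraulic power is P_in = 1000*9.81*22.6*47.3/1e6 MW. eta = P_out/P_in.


P_in = 1000 * 9.81 * 22.6 * 47.3 / 1e6 = 10.4867 MW
eta = 8.4 / 10.4867 = 0.8010


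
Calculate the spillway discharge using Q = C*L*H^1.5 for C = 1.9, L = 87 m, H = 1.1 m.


Q = 1.9 * 87 * 1.1^1.5 = 190.7049 m^3/s


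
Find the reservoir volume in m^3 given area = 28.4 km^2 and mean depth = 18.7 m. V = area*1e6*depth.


V = 28.4 * 1e6 * 18.7 = 5.3108e+08 m^3


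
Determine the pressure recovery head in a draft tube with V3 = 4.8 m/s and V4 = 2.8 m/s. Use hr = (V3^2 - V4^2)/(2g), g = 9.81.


hr = (4.8^2 - 2.8^2) / (2*9.81) = 0.7747 m


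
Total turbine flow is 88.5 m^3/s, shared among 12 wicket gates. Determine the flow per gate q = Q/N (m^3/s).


q = 88.5 / 12 = 7.3750 m^3/s


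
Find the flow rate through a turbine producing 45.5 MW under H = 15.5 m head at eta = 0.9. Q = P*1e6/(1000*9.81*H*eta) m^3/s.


Q = 45.5 * 1e6 / (1000 * 9.81 * 15.5 * 0.9) = 332.4820 m^3/s


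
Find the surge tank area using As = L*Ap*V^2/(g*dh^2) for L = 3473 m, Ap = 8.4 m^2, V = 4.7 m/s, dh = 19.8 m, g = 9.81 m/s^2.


As = 3473 * 8.4 * 4.7^2 / (9.81 * 19.8^2) = 167.5639 m^2


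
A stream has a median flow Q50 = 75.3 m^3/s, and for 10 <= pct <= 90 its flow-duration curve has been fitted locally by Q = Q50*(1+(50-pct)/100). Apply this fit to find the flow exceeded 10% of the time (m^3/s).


Q = 75.3 * (1 + (50 - 10)/100) = 105.4200 m^3/s


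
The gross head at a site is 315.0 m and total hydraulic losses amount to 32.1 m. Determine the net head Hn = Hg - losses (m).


Hn = 315.0 - 32.1 = 282.9000 m


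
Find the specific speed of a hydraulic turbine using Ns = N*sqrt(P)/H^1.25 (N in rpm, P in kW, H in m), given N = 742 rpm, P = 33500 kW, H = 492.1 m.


Ns = 742 * 33500^0.5 / 492.1^1.25 = 58.5949


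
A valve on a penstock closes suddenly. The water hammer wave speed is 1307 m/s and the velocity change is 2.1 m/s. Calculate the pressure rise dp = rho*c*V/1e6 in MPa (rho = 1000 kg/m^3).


dp = 1000 * 1307 * 2.1 / 1e6 = 2.7447 MPa


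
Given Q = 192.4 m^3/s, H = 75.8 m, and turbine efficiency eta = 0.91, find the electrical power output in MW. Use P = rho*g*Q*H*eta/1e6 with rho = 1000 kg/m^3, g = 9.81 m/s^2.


P = 1000 * 9.81 * 192.4 * 75.8 * 0.91 / 1e6 = 130.1921 MW


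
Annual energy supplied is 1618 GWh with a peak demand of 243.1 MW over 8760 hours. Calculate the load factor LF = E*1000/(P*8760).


LF = 1618 * 1000 / (243.1 * 8760) = 0.7598


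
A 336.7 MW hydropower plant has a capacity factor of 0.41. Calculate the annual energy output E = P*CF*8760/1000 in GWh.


E = 336.7 * 0.41 * 8760 / 1000 = 1209.2917 GWh


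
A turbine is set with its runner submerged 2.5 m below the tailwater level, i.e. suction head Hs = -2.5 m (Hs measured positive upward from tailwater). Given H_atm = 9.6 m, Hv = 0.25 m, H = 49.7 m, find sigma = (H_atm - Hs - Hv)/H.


sigma = (9.6 - (-2.5) - 0.25) / 49.7 = 0.2384


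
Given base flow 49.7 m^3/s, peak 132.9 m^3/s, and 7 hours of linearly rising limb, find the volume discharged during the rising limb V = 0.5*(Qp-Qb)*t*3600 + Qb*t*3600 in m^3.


V = 0.5*(132.9 - 49.7)*7*3600 + 49.7*7*3600 = 2.3008e+06 m^3


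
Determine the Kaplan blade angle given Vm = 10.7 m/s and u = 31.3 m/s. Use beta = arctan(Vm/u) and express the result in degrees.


beta = arctan(10.7 / 31.3) = 18.8731 degrees


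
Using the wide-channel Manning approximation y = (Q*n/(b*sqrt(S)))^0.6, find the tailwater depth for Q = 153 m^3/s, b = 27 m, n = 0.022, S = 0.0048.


y = (153 * 0.022 / (27 * 0.0048^0.5))^0.6 = 1.4226 m


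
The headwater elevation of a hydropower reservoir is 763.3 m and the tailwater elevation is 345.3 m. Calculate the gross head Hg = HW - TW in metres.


Hg = 763.3 - 345.3 = 418.0000 m


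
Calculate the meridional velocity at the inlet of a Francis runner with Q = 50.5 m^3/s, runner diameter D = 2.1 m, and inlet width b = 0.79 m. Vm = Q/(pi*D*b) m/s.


Vm = 50.5 / (pi * 2.1 * 0.79) = 9.6894 m/s


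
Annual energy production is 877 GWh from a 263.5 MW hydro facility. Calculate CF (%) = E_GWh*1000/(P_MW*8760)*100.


CF = 877 * 1000 / (263.5 * 8760) * 100 = 37.9940 %


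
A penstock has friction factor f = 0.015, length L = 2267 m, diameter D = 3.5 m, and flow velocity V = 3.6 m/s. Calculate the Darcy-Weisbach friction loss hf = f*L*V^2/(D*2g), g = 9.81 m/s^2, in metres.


hf = 0.015 * 2267 * 3.6^2 / (3.5 * 2 * 9.81) = 6.4177 m


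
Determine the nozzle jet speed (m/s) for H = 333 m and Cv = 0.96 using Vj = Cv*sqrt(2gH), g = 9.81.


Vj = 0.96 * sqrt(2*9.81*333) = 77.5966 m/s


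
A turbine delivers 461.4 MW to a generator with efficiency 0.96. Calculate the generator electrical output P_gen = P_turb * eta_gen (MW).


P_gen = 461.4 * 0.96 = 442.9440 MW


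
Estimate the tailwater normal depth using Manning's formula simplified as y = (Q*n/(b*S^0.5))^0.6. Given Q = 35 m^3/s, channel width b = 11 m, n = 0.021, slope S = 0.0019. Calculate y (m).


y = (35 * 0.021 / (11 * 0.0019^0.5))^0.6 = 1.2921 m


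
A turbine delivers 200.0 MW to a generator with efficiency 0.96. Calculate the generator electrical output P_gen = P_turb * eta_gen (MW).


P_gen = 200.0 * 0.96 = 192.0000 MW


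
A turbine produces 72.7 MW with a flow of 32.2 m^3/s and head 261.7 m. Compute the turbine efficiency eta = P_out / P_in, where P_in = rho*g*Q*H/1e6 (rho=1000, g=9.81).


P_in = 1000 * 9.81 * 32.2 * 261.7 / 1e6 = 82.6663 MW
eta = 72.7 / 82.6663 = 0.8794


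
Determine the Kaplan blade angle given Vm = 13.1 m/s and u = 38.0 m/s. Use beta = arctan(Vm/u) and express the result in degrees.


beta = arctan(13.1 / 38.0) = 19.0210 degrees


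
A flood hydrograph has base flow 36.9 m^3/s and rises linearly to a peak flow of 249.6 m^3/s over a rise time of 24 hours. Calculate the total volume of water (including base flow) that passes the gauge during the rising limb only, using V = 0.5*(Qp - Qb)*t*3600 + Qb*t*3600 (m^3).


V = 0.5*(249.6 - 36.9)*24*3600 + 36.9*24*3600 = 1.2377e+07 m^3


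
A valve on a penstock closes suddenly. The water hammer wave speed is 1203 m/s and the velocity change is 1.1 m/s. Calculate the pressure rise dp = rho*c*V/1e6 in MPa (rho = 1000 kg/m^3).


dp = 1000 * 1203 * 1.1 / 1e6 = 1.3233 MPa


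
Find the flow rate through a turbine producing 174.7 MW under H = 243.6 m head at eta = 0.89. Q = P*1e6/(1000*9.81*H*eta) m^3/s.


Q = 174.7 * 1e6 / (1000 * 9.81 * 243.6 * 0.89) = 82.1404 m^3/s


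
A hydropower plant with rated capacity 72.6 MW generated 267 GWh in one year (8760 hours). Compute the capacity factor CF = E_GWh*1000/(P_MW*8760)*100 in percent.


CF = 267 * 1000 / (72.6 * 8760) * 100 = 41.9827 %


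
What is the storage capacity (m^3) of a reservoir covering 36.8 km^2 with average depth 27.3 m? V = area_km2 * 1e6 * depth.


V = 36.8 * 1e6 * 27.3 = 1.0046e+09 m^3


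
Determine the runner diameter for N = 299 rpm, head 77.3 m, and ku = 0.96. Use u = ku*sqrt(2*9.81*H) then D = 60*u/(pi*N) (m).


u = 0.96 * sqrt(2*9.81*77.3) = 37.3861 m/s
D = 60 * 37.3861 / (pi * 299) = 2.3880 m


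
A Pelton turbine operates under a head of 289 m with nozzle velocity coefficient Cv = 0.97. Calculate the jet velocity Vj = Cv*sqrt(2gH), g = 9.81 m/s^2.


Vj = 0.97 * sqrt(2*9.81*289) = 73.0416 m/s


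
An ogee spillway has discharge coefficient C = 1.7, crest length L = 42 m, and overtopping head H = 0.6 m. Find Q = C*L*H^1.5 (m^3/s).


Q = 1.7 * 42 * 0.6^1.5 = 33.1837 m^3/s


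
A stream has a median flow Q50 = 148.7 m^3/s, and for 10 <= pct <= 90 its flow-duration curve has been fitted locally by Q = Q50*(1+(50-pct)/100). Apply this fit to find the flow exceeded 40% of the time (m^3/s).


Q = 148.7 * (1 + (50 - 40)/100) = 163.5700 m^3/s


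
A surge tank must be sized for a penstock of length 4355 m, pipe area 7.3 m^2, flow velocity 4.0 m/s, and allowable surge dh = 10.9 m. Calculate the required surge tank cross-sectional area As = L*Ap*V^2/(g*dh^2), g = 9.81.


As = 4355 * 7.3 * 4.0^2 / (9.81 * 10.9^2) = 436.4244 m^2


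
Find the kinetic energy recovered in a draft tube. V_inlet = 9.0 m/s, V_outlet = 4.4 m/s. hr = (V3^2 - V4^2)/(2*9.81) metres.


hr = (9.0^2 - 4.4^2) / (2*9.81) = 3.1417 m


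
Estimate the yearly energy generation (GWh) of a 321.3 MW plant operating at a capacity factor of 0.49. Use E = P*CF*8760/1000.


E = 321.3 * 0.49 * 8760 / 1000 = 1379.1481 GWh


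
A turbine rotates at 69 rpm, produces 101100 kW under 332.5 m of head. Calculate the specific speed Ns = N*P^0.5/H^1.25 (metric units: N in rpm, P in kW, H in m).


Ns = 69 * 101100^0.5 / 332.5^1.25 = 15.4520


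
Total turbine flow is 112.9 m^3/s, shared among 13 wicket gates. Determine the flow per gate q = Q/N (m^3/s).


q = 112.9 / 13 = 8.6846 m^3/s


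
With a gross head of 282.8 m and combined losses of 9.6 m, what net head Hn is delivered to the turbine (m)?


Hn = 282.8 - 9.6 = 273.2000 m


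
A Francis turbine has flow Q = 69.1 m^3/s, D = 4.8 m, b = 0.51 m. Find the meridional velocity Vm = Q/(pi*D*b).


Vm = 69.1 / (pi * 4.8 * 0.51) = 8.9850 m/s


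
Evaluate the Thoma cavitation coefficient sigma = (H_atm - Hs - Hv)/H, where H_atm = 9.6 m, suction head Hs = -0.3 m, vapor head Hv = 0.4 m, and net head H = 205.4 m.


sigma = (9.6 - (-0.3) - 0.4) / 205.4 = 0.0463


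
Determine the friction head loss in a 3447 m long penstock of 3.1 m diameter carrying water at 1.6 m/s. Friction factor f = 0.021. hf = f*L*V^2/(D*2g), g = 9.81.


hf = 0.021 * 3447 * 1.6^2 / (3.1 * 2 * 9.81) = 3.0468 m


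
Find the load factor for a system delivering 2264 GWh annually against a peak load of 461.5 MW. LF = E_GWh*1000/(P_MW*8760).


LF = 2264 * 1000 / (461.5 * 8760) = 0.5600


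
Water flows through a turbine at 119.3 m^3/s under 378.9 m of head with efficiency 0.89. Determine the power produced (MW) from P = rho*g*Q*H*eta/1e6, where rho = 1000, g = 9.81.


P = 1000 * 9.81 * 119.3 * 378.9 * 0.89 / 1e6 = 394.6609 MW


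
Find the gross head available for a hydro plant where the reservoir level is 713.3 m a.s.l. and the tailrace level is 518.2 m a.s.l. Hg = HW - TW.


Hg = 713.3 - 518.2 = 195.1000 m


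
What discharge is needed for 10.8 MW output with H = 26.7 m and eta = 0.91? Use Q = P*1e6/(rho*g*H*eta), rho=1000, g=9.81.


Q = 10.8 * 1e6 / (1000 * 9.81 * 26.7 * 0.91) = 45.3108 m^3/s


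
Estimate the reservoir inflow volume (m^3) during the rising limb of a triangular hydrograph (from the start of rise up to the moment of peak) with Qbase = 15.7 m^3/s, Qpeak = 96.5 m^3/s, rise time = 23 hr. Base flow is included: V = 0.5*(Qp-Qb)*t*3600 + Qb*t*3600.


V = 0.5*(96.5 - 15.7)*23*3600 + 15.7*23*3600 = 4.6451e+06 m^3


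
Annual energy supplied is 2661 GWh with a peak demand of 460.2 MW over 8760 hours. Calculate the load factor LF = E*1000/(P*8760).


LF = 2661 * 1000 / (460.2 * 8760) = 0.6601


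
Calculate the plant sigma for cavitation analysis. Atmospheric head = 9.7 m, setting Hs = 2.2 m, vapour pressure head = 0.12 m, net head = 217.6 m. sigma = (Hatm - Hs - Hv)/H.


sigma = (9.7 - 2.2 - 0.12) / 217.6 = 0.0339


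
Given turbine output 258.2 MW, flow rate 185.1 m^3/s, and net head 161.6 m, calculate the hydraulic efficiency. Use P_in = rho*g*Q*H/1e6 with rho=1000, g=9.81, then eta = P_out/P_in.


P_in = 1000 * 9.81 * 185.1 * 161.6 / 1e6 = 293.4383 MW
eta = 258.2 / 293.4383 = 0.8799


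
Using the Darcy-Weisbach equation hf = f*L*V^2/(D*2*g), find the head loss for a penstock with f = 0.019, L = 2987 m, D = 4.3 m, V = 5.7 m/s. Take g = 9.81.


hf = 0.019 * 2987 * 5.7^2 / (4.3 * 2 * 9.81) = 21.8560 m


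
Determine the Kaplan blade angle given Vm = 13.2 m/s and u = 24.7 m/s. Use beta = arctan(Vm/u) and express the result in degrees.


beta = arctan(13.2 / 24.7) = 28.1206 degrees


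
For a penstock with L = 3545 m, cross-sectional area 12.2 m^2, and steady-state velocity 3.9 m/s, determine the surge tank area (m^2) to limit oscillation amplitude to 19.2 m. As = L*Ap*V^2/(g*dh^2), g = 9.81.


As = 3545 * 12.2 * 3.9^2 / (9.81 * 19.2^2) = 181.9005 m^2


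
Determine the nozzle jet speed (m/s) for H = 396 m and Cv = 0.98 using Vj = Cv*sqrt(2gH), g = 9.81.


Vj = 0.98 * sqrt(2*9.81*396) = 86.3820 m/s


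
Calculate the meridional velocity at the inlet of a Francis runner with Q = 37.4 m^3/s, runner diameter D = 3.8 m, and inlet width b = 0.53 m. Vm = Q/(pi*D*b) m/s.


Vm = 37.4 / (pi * 3.8 * 0.53) = 5.9110 m/s


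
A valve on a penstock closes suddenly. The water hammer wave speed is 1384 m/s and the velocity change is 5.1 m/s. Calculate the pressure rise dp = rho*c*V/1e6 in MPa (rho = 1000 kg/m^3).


dp = 1000 * 1384 * 5.1 / 1e6 = 7.0584 MPa


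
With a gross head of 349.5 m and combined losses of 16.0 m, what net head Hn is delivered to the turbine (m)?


Hn = 349.5 - 16.0 = 333.5000 m


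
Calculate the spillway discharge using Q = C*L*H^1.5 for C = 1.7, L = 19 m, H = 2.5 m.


Q = 1.7 * 19 * 2.5^1.5 = 127.6770 m^3/s


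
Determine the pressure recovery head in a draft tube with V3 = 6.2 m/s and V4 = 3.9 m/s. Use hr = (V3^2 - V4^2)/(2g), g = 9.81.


hr = (6.2^2 - 3.9^2) / (2*9.81) = 1.1840 m


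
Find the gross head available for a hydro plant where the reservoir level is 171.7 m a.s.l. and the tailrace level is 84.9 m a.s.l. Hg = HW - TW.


Hg = 171.7 - 84.9 = 86.8000 m


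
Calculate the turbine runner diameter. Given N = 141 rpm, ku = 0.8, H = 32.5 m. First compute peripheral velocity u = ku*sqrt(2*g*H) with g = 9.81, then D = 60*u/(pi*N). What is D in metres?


u = 0.8 * sqrt(2*9.81*32.5) = 20.2014 m/s
D = 60 * 20.2014 / (pi * 141) = 2.7363 m


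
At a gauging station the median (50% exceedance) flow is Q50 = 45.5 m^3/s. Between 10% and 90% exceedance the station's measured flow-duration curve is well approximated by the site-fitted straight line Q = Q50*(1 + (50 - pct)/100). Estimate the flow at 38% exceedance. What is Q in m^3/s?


Q = 45.5 * (1 + (50 - 38)/100) = 50.9600 m^3/s


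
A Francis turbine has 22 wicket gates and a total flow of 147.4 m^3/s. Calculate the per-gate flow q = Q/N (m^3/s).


q = 147.4 / 22 = 6.7000 m^3/s


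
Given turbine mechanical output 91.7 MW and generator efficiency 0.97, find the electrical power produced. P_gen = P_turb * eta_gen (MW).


P_gen = 91.7 * 0.97 = 88.9490 MW


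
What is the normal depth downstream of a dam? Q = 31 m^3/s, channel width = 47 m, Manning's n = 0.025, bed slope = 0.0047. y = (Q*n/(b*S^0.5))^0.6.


y = (31 * 0.025 / (47 * 0.0047^0.5))^0.6 = 0.4253 m


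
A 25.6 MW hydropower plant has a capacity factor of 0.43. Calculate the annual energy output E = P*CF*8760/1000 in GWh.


E = 25.6 * 0.43 * 8760 / 1000 = 96.4301 GWh


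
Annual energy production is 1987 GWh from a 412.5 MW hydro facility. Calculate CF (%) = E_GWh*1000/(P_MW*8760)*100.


CF = 1987 * 1000 / (412.5 * 8760) * 100 = 54.9882 %


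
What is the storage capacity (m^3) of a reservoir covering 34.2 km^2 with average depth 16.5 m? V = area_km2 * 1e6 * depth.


V = 34.2 * 1e6 * 16.5 = 5.6430e+08 m^3


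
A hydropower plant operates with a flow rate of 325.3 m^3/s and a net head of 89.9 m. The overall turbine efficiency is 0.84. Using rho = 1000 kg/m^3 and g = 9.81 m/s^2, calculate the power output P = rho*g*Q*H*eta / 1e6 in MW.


P = 1000 * 9.81 * 325.3 * 89.9 * 0.84 / 1e6 = 240.9861 MW


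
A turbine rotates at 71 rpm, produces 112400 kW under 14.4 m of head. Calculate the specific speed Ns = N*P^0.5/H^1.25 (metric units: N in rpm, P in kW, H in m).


Ns = 71 * 112400^0.5 / 14.4^1.25 = 848.5714


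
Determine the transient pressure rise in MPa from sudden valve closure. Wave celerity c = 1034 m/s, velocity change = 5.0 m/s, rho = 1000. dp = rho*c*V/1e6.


dp = 1000 * 1034 * 5.0 / 1e6 = 5.1700 MPa


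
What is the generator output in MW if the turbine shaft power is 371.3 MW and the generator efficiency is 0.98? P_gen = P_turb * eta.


P_gen = 371.3 * 0.98 = 363.8740 MW


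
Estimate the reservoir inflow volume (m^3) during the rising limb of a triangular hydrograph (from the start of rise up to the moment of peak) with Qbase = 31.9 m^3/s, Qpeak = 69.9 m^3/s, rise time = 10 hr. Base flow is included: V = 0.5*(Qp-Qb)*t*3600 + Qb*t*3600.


V = 0.5*(69.9 - 31.9)*10*3600 + 31.9*10*3600 = 1.8324e+06 m^3


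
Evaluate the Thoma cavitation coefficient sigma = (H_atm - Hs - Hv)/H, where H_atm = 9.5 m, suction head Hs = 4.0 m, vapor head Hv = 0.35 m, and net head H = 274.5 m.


sigma = (9.5 - 4.0 - 0.35) / 274.5 = 0.0188


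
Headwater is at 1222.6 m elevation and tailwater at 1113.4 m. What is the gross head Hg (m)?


Hg = 1222.6 - 1113.4 = 109.2000 m


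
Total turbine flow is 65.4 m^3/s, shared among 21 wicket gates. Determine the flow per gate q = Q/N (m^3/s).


q = 65.4 / 21 = 3.1143 m^3/s


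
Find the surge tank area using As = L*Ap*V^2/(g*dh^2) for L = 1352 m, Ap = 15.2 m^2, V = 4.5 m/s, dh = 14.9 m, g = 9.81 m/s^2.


As = 1352 * 15.2 * 4.5^2 / (9.81 * 14.9^2) = 191.0750 m^2


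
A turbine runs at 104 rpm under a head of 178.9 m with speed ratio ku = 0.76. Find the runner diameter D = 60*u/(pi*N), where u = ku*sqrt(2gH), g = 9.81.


u = 0.76 * sqrt(2*9.81*178.9) = 45.0265 m/s
D = 60 * 45.0265 / (pi * 104) = 8.2687 m


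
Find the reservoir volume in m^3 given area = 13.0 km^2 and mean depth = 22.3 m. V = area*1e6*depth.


V = 13.0 * 1e6 * 22.3 = 2.8990e+08 m^3


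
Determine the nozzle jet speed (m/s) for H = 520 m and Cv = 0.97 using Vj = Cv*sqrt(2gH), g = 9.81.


Vj = 0.97 * sqrt(2*9.81*520) = 97.9767 m/s


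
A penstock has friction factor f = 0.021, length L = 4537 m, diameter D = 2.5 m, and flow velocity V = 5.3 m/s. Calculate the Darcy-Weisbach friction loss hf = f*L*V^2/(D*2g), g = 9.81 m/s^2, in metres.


hf = 0.021 * 4537 * 5.3^2 / (2.5 * 2 * 9.81) = 54.5633 m


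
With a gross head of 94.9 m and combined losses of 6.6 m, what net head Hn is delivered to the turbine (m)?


Hn = 94.9 - 6.6 = 88.3000 m


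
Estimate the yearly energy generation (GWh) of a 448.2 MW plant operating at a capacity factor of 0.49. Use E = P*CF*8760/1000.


E = 448.2 * 0.49 * 8760 / 1000 = 1923.8537 GWh


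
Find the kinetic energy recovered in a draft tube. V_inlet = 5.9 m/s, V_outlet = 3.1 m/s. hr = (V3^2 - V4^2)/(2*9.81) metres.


hr = (5.9^2 - 3.1^2) / (2*9.81) = 1.2844 m


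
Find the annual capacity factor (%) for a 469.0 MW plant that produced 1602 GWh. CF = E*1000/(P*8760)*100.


CF = 1602 * 1000 / (469.0 * 8760) * 100 = 38.9929 %


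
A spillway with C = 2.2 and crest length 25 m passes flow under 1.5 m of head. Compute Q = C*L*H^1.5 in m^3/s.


Q = 2.2 * 25 * 1.5^1.5 = 101.0415 m^3/s


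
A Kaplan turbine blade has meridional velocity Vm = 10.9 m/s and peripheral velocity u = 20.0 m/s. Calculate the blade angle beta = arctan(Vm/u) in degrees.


beta = arctan(10.9 / 20.0) = 28.5904 degrees


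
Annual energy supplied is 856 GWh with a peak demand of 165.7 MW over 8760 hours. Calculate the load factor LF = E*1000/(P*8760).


LF = 856 * 1000 / (165.7 * 8760) = 0.5897


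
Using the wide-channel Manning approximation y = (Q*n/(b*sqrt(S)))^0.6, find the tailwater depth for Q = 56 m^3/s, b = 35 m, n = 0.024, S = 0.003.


y = (56 * 0.024 / (35 * 0.003^0.5))^0.6 = 0.8081 m


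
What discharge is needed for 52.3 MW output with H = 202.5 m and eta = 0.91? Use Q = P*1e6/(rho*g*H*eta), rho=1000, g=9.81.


Q = 52.3 * 1e6 / (1000 * 9.81 * 202.5 * 0.91) = 28.9312 m^3/s


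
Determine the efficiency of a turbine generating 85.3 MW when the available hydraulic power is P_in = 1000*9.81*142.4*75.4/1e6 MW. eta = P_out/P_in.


P_in = 1000 * 9.81 * 142.4 * 75.4 / 1e6 = 105.3296 MW
eta = 85.3 / 105.3296 = 0.8098


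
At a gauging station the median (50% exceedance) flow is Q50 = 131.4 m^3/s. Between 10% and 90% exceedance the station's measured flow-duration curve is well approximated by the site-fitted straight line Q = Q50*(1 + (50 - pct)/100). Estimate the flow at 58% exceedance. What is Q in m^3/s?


Q = 131.4 * (1 + (50 - 58)/100) = 120.8880 m^3/s


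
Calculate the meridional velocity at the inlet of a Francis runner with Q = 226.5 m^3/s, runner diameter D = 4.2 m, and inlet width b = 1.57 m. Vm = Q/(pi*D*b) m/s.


Vm = 226.5 / (pi * 4.2 * 1.57) = 10.9338 m/s


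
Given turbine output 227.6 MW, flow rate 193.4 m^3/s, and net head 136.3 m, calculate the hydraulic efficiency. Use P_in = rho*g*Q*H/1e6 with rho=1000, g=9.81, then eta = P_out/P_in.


P_in = 1000 * 9.81 * 193.4 * 136.3 / 1e6 = 258.5957 MW
eta = 227.6 / 258.5957 = 0.8801


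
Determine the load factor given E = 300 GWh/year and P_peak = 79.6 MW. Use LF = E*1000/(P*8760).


LF = 300 * 1000 / (79.6 * 8760) = 0.4302


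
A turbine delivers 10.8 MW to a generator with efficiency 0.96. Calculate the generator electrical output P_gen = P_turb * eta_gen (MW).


P_gen = 10.8 * 0.96 = 10.3680 MW


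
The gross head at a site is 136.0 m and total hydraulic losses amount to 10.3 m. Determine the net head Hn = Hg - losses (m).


Hn = 136.0 - 10.3 = 125.7000 m


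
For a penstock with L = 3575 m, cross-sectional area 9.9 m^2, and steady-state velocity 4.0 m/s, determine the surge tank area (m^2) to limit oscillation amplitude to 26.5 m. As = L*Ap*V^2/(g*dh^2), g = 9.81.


As = 3575 * 9.9 * 4.0^2 / (9.81 * 26.5^2) = 82.1997 m^2


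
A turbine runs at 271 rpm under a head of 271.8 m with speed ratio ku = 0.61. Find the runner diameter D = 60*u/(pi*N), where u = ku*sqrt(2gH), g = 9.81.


u = 0.61 * sqrt(2*9.81*271.8) = 44.5455 m/s
D = 60 * 44.5455 / (pi * 271) = 3.1393 m


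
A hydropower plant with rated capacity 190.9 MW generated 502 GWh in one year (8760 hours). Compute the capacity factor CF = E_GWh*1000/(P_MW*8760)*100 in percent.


CF = 502 * 1000 / (190.9 * 8760) * 100 = 30.0188 %


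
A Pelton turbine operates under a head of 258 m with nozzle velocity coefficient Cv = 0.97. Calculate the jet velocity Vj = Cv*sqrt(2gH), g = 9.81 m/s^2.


Vj = 0.97 * sqrt(2*9.81*258) = 69.0130 m/s


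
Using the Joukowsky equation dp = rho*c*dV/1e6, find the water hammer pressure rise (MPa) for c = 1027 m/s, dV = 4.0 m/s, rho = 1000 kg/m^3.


dp = 1000 * 1027 * 4.0 / 1e6 = 4.1080 MPa


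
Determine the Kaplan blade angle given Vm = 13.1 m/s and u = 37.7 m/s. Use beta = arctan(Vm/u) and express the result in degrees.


beta = arctan(13.1 / 37.7) = 19.1613 degrees


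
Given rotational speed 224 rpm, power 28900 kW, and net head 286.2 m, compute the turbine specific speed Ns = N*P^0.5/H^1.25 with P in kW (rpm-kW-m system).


Ns = 224 * 28900^0.5 / 286.2^1.25 = 32.3489


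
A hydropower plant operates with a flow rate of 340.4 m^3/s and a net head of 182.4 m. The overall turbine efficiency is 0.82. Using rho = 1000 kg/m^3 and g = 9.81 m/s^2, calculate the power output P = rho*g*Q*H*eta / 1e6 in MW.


P = 1000 * 9.81 * 340.4 * 182.4 * 0.82 / 1e6 = 499.4560 MW


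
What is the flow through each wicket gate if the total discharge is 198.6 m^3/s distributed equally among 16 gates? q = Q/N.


q = 198.6 / 16 = 12.4125 m^3/s


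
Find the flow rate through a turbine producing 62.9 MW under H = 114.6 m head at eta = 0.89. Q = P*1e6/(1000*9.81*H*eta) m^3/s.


Q = 62.9 * 1e6 / (1000 * 9.81 * 114.6 * 0.89) = 62.8647 m^3/s


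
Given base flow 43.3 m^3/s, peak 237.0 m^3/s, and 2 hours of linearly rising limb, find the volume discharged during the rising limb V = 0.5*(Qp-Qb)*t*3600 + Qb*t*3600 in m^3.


V = 0.5*(237.0 - 43.3)*2*3600 + 43.3*2*3600 = 1.0091e+06 m^3


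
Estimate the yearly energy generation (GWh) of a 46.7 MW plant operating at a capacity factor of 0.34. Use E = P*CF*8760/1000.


E = 46.7 * 0.34 * 8760 / 1000 = 139.0913 GWh


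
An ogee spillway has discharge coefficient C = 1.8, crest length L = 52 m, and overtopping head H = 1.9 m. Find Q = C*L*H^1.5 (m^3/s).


Q = 1.8 * 52 * 1.9^1.5 = 245.1355 m^3/s


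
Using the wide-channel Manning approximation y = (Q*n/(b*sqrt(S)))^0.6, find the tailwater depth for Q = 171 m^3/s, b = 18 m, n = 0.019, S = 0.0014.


y = (171 * 0.019 / (18 * 0.0014^0.5))^0.6 = 2.5707 m


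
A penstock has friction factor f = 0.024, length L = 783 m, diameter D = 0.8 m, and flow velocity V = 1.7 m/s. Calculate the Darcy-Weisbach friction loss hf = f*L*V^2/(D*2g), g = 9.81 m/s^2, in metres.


hf = 0.024 * 783 * 1.7^2 / (0.8 * 2 * 9.81) = 3.4600 m


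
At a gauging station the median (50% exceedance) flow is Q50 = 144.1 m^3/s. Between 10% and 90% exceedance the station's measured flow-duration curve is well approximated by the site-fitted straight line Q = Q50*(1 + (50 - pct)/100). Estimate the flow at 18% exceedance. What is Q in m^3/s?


Q = 144.1 * (1 + (50 - 18)/100) = 190.2120 m^3/s


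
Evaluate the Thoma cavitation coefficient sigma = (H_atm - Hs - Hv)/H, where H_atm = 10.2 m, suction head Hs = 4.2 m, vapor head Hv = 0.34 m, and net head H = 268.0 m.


sigma = (10.2 - 4.2 - 0.34) / 268.0 = 0.0211


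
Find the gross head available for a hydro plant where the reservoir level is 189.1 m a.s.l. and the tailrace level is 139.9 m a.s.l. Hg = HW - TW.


Hg = 189.1 - 139.9 = 49.2000 m


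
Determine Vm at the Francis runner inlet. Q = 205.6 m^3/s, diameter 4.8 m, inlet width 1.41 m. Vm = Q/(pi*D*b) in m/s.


Vm = 205.6 / (pi * 4.8 * 1.41) = 9.6697 m/s


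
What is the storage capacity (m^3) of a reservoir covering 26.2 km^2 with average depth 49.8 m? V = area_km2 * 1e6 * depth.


V = 26.2 * 1e6 * 49.8 = 1.3048e+09 m^3


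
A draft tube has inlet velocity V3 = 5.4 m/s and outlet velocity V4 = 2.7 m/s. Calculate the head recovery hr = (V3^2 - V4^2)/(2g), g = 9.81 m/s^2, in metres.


hr = (5.4^2 - 2.7^2) / (2*9.81) = 1.1147 m


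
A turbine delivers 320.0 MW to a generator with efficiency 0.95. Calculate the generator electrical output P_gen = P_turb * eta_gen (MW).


P_gen = 320.0 * 0.95 = 304.0000 MW


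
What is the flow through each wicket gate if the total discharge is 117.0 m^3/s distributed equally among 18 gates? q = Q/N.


q = 117.0 / 18 = 6.5000 m^3/s


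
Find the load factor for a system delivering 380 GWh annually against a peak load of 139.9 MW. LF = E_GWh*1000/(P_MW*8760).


LF = 380 * 1000 / (139.9 * 8760) = 0.3101


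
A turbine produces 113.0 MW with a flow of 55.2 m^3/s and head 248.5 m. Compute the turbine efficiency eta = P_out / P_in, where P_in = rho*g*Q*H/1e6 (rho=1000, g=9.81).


P_in = 1000 * 9.81 * 55.2 * 248.5 / 1e6 = 134.5657 MW
eta = 113.0 / 134.5657 = 0.8397


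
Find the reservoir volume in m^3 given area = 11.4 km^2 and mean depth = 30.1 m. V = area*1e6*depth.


V = 11.4 * 1e6 * 30.1 = 3.4314e+08 m^3


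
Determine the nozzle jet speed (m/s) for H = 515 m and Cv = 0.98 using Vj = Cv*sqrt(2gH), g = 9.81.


Vj = 0.98 * sqrt(2*9.81*515) = 98.5097 m/s


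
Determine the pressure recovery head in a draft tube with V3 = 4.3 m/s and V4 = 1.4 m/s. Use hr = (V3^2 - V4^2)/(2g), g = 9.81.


hr = (4.3^2 - 1.4^2) / (2*9.81) = 0.8425 m


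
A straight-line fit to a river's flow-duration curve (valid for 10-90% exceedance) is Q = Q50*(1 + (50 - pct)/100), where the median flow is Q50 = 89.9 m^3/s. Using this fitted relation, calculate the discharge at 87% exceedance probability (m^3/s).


Q = 89.9 * (1 + (50 - 87)/100) = 56.6370 m^3/s


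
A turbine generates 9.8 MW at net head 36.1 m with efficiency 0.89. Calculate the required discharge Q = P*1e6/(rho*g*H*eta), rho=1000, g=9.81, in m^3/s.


Q = 9.8 * 1e6 / (1000 * 9.81 * 36.1 * 0.89) = 31.0928 m^3/s


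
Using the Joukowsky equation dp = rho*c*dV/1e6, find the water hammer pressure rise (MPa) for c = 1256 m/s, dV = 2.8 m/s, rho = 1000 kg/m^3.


dp = 1000 * 1256 * 2.8 / 1e6 = 3.5168 MPa


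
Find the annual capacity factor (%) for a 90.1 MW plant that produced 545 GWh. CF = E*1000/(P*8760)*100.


CF = 545 * 1000 / (90.1 * 8760) * 100 = 69.0506 %


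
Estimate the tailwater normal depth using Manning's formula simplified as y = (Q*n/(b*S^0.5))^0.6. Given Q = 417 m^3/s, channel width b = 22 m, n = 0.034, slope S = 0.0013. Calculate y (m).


y = (417 * 0.034 / (22 * 0.0013^0.5))^0.6 = 5.6407 m


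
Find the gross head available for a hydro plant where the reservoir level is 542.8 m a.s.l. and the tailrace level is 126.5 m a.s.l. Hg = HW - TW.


Hg = 542.8 - 126.5 = 416.3000 m


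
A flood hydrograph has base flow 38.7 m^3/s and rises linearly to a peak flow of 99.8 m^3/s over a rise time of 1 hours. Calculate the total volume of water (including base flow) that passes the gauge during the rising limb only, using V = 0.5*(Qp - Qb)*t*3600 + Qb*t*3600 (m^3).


V = 0.5*(99.8 - 38.7)*1*3600 + 38.7*1*3600 = 249300.0000 m^3
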